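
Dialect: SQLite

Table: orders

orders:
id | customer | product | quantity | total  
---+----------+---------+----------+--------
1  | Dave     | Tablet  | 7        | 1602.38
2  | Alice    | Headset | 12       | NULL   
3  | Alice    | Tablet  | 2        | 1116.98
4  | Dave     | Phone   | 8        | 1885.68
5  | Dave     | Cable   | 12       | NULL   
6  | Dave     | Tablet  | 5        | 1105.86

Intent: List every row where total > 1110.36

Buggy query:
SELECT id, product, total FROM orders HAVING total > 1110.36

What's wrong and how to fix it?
Bug: HAVING filters the output of aggregation, but this query has no GROUP BY and no aggregate functions, so SQLite rejects it (HAVING clause on a non-aggregate query); the condition here is per row

Fix: Replace HAVING with WHERE since the condition applies to individual rows

Corrected query:
SELECT id, product, total FROM orders WHERE total > 1110.36

Result:
id | product | total  
---+---------+--------
1  | Tablet  | 1602.38
3  | Tablet  | 1116.98
4  | Phone   | 1885.68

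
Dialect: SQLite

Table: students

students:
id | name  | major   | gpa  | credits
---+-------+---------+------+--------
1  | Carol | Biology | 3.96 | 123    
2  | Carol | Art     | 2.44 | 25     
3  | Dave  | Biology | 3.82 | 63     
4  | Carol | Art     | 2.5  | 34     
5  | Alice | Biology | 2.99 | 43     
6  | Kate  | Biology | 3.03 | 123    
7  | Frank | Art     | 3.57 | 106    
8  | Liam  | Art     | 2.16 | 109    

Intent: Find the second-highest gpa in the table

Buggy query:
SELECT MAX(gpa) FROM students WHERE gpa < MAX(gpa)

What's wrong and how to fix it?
Bug: MAX(gpa) on the right of the comparison is an aggregate-in-WHERE error

Fix: Put the inner MAX in a scalar subquery

Corrected query:
SELECT MAX(gpa) FROM students WHERE gpa < (SELECT MAX(gpa) FROM students)

Result:
MAX(gpa)
--------
3.82    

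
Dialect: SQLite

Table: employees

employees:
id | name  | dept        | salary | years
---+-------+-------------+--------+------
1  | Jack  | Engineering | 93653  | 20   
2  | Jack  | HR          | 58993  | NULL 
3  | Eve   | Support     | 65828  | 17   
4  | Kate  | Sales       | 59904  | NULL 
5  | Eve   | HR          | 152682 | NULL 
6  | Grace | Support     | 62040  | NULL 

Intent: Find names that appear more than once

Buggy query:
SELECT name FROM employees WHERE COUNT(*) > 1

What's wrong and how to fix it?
Bug: WHERE can't reference COUNT(*); aggregates are computed after WHERE

Fix: GROUP BY name, then filter groups with HAVING COUNT(*) > 1

Corrected query:
SELECT name FROM employees GROUP BY name HAVING COUNT(*) > 1

Result:
name
----
Eve 
Jack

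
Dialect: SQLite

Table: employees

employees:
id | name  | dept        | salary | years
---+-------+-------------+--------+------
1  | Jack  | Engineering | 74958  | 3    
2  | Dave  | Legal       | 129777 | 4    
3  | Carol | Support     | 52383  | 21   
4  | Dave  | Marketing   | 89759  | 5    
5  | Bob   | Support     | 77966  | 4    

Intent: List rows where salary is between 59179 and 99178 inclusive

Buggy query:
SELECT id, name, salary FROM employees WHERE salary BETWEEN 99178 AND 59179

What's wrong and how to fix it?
Bug: The bounds are reversed; BETWEEN a AND b requires a <= b to match anything

Fix: Swap the bounds so the smaller value comes first

Corrected query:
SELECT id, name, salary FROM employees WHERE salary BETWEEN 59179 AND 99178

Result:
id | name | salary
---+------+-------
1  | Jack | 74958 
4  | Dave | 89759 
5  | Bob  | 77966 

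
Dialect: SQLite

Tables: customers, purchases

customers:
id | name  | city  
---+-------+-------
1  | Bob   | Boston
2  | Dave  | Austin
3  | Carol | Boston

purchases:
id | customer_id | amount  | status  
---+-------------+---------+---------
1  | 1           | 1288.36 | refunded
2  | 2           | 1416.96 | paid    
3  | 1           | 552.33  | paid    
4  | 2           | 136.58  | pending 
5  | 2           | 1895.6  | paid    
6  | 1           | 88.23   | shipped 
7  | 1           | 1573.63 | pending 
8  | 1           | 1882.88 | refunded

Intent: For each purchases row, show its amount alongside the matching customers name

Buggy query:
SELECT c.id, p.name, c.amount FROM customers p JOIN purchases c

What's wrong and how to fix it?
Bug: JOIN with no ON clause produces a cartesian product; every purchases row pairs with every customers row

Fix: Add ON c.customer_id = p.id to the JOIN

Corrected query:
SELECT c.id, p.name, c.amount FROM customers p JOIN purchases c ON c.customer_id = p.id

Result:
id | name | amount 
---+------+--------
1  | Bob  | 1288.36
2  | Dave | 1416.96
3  | Bob  | 552.33 
4  | Dave | 136.58 
5  | Dave | 1895.6 
6  | Bob  | 88.23  
7  | Bob  | 1573.63
8  | Bob  | 1882.88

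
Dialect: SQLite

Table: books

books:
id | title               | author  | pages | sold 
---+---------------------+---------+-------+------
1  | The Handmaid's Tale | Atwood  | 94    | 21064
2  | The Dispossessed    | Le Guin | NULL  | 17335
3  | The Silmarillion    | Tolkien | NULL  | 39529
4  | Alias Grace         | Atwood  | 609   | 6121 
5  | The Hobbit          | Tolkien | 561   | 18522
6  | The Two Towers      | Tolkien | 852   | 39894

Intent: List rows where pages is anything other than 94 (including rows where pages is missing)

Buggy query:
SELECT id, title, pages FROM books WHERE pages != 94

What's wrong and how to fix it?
Bug: 'pages != 94' is unknown when pages is NULL, so NULL rows are silently excluded

Fix: Add an explicit OR pages IS NULL to include the missing-value rows

Corrected query:
SELECT id, title, pages FROM books WHERE pages != 94 OR pages IS NULL

Result:
id | title            | pages
---+------------------+------
2  | The Dispossessed | NULL 
3  | The Silmarillion | NULL 
4  | Alias Grace      | 609  
5  | The Hobbit       | 561  
6  | The Two Towers   | 852  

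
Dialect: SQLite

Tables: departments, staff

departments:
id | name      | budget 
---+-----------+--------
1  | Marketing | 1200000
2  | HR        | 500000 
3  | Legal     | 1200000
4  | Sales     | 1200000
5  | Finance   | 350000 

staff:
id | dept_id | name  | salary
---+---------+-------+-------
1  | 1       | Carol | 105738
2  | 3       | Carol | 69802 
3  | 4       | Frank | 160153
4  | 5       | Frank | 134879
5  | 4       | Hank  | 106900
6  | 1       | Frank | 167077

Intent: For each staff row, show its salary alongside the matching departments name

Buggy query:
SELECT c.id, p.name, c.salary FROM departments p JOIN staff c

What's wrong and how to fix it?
Bug: Missing join condition: each staff row is matched to all departments rows instead of just its own

Fix: Add ON c.dept_id = p.id to the JOIN

Corrected query:
SELECT c.id, p.name, c.salary FROM departments p JOIN staff c ON c.dept_id = p.id

Result:
id | name      | salary
---+-----------+-------
1  | Marketing | 105738
2  | Legal     | 69802 
3  | Sales     | 160153
4  | Finance   | 134879
5  | Sales     | 106900
6  | Marketing | 167077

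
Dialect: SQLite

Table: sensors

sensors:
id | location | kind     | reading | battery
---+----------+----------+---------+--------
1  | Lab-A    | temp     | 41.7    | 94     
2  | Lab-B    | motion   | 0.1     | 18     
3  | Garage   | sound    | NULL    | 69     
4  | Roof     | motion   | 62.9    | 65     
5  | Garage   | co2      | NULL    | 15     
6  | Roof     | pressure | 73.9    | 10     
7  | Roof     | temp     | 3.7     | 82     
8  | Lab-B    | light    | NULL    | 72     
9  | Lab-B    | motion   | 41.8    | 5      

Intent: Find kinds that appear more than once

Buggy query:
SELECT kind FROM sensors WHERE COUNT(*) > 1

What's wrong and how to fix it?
Bug: COUNT(*) is an aggregate and cannot be used in WHERE

Fix: Group first, then use HAVING for the count condition

Corrected query:
SELECT kind FROM sensors GROUP BY kind HAVING COUNT(*) > 1

Result:
kind  
------
motion
temp  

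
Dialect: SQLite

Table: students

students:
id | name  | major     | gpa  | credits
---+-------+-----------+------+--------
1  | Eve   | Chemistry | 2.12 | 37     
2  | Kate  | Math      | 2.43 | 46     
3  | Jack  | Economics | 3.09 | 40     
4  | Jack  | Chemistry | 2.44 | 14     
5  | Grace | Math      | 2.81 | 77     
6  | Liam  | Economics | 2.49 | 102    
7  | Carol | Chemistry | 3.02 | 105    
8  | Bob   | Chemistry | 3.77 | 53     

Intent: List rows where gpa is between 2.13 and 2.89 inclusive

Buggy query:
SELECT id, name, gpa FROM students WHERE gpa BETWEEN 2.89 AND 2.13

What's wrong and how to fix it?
Bug: BETWEEN expects the lower bound first; with 2.89 AND 2.13 the range is empty

Fix: Write BETWEEN 2.13 AND 2.89

Corrected query:
SELECT id, name, gpa FROM students WHERE gpa BETWEEN 2.13 AND 2.89

Result:
id | name  | gpa 
---+-------+-----
2  | Kate  | 2.43
4  | Jack  | 2.44
5  | Grace | 2.81
6  | Liam  | 2.49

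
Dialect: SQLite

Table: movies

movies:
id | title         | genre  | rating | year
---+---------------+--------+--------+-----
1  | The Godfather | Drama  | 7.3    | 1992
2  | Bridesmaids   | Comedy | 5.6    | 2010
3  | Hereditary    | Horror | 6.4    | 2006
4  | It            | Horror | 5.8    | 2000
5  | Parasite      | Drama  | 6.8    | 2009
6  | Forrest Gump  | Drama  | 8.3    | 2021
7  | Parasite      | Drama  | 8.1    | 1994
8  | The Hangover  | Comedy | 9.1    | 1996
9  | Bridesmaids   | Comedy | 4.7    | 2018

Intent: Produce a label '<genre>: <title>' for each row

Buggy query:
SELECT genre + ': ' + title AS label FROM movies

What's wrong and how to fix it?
Bug: SQLite uses || for string concatenation; + coerces text to numbers (yielding 0)

Fix: Use the || operator for string concatenation

Corrected query:
SELECT genre || ': ' || title AS label FROM movies

Result:
label               
--------------------
Drama: The Godfather
Comedy: Bridesmaids 
Horror: Hereditary  
Horror: It          
Drama: Parasite     
Drama: Forrest Gump 
Drama: Parasite     
Comedy: The Hangover
Comedy: Bridesmaids 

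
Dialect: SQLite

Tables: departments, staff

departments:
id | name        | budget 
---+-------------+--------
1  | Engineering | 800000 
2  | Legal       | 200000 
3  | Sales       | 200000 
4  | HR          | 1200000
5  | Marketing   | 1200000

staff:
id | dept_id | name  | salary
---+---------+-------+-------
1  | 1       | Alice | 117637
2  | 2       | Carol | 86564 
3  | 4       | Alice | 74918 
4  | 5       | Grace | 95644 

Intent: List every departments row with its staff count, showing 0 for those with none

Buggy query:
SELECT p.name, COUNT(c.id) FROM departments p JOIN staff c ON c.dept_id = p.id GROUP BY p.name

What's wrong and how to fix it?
Bug: INNER JOIN drops departments rows that have no matching staff rows

Fix: Use LEFT JOIN so parents without children still appear (COUNT(c.id) gives 0)

Corrected query:
SELECT p.name, COUNT(c.id) FROM departments p LEFT JOIN staff c ON c.dept_id = p.id GROUP BY p.name

Result:
name        | COUNT(c.id)
------------+------------
Engineering | 1          
HR          | 1          
Legal       | 1          
Marketing   | 1          
Sales       | 0          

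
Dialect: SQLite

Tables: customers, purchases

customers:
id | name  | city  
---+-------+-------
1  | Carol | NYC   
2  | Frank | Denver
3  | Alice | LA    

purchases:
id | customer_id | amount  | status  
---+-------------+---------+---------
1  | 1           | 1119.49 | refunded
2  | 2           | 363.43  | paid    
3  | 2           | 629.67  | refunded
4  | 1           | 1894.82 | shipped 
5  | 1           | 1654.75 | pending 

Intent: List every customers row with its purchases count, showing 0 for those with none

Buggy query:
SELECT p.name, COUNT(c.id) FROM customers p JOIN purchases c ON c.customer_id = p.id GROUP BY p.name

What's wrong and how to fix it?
Bug: INNER JOIN drops customers rows that have no matching purchases rows

Fix: Use LEFT JOIN so parents without children still appear (COUNT(c.id) gives 0)

Corrected query:
SELECT p.name, COUNT(c.id) FROM customers p LEFT JOIN purchases c ON c.customer_id = p.id GROUP BY p.name

Result:
name  | COUNT(c.id)
------+------------
Alice | 0          
Carol | 3          
Frank | 2          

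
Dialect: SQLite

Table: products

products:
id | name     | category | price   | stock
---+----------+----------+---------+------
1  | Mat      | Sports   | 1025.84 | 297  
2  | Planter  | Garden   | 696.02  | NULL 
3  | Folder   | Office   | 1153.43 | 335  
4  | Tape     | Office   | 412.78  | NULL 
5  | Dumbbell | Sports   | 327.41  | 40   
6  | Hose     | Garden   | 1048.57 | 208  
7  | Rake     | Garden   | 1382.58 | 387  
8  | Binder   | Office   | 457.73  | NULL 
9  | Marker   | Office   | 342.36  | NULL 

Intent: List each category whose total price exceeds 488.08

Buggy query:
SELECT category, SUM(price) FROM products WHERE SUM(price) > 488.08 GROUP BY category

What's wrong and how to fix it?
Bug: Aggregate functions cannot appear in a WHERE clause

Fix: Move the aggregate condition to a HAVING clause

Corrected query:
SELECT category, SUM(price) FROM products GROUP BY category HAVING SUM(price) > 488.08

Result:
category | SUM(price)
---------+-----------
Garden   | 3127.17   
Office   | 2366.3    
Sports   | 1353.25   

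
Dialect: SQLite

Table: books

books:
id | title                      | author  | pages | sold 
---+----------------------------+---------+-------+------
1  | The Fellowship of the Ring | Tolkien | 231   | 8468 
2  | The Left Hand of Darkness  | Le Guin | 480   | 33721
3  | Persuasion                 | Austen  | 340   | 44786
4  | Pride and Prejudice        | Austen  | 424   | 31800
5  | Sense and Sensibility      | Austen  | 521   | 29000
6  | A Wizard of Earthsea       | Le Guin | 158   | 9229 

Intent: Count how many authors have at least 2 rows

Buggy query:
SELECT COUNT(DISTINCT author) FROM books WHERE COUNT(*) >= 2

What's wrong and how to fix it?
Bug: WHERE filters individual rows, not groups, so a group-level COUNT is invalid there

Fix: Use a subquery that GROUPs and filters with HAVING, then count its rows

Corrected query:
SELECT COUNT(*) FROM (SELECT author FROM books GROUP BY author HAVING COUNT(*) >= 2)

Result:
COUNT(*)
--------
2       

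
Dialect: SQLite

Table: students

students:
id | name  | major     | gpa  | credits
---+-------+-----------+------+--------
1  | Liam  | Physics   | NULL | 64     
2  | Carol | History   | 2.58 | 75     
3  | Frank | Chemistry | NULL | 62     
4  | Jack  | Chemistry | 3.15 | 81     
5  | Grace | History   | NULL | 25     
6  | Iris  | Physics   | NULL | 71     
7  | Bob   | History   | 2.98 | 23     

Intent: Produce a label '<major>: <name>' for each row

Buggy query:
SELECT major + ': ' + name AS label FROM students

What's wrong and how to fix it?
Bug: '+' is numeric addition; on text columns SQLite converts them to 0 instead of concatenating

Fix: Replace + with || to concatenate text

Corrected query:
SELECT major || ': ' || name AS label FROM students

Result:
label           
----------------
Physics: Liam   
History: Carol  
Chemistry: Frank
Chemistry: Jack 
History: Grace  
Physics: Iris   
History: Bob    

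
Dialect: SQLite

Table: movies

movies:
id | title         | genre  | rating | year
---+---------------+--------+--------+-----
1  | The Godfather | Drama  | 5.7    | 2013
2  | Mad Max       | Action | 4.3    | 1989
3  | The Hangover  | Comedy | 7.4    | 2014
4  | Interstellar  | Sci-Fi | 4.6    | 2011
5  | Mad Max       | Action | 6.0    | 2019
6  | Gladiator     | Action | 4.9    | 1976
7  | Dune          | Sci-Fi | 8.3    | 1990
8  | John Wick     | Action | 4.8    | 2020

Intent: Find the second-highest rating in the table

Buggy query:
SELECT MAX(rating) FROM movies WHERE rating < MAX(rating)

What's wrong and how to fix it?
Bug: The inner MAX is an aggregate inside WHERE, which is not allowed

Fix: Compute the overall MAX in a subquery, then take MAX of rows below it

Corrected query:
SELECT MAX(rating) FROM movies WHERE rating < (SELECT MAX(rating) FROM movies)

Result:
MAX(rating)
-----------
7.4        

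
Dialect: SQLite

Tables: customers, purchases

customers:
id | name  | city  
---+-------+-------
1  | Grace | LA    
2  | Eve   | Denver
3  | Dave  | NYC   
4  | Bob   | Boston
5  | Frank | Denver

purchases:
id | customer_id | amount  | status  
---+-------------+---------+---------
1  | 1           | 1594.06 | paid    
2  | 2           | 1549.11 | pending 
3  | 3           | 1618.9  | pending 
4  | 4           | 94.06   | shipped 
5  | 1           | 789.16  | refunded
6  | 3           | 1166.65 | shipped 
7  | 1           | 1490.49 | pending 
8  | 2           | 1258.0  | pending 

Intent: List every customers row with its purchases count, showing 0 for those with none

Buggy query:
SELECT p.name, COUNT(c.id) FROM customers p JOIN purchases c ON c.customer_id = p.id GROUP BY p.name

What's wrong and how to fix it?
Bug: INNER JOIN drops customers rows that have no matching purchases rows

Fix: Switch to LEFT JOIN to retain unmatched parent rows

Corrected query:
SELECT p.name, COUNT(c.id) FROM customers p LEFT JOIN purchases c ON c.customer_id = p.id GROUP BY p.name

Result:
name  | COUNT(c.id)
------+------------
Bob   | 1          
Dave  | 2          
Eve   | 2          
Frank | 0          
Grace | 3          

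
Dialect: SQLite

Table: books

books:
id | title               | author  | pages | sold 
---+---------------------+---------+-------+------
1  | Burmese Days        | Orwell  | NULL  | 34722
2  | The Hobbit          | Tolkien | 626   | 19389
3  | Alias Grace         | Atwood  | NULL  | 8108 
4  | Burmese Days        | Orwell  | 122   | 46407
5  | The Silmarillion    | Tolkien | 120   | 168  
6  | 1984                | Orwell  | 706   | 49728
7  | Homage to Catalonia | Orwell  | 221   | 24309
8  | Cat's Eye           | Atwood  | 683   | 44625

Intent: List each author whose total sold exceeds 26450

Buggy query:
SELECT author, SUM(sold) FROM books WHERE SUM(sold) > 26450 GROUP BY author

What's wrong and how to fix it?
Bug: WHERE runs before GROUP BY, so aggregates aren't available there

Fix: Use HAVING (which filters groups after aggregation) instead of WHERE

Corrected query:
SELECT author, SUM(sold) FROM books GROUP BY author HAVING SUM(sold) > 26450

Result:
author | SUM(sold)
-------+----------
Atwood | 52733    
Orwell | 155166   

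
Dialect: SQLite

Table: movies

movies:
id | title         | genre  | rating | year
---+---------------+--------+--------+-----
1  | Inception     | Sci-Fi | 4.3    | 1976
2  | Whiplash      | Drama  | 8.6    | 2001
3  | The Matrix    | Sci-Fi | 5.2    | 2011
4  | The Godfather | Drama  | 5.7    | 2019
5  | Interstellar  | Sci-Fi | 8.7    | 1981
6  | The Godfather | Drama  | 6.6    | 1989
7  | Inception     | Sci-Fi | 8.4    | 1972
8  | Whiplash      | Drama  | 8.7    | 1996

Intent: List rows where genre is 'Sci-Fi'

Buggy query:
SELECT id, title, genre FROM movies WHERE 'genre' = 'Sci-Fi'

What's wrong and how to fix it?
Bug: 'genre' in single quotes is a string literal, not the column; the comparison is literal-vs-literal and never true

Fix: Reference the column as genre without single quotes

Corrected query:
SELECT id, title, genre FROM movies WHERE genre = 'Sci-Fi'

Result:
id | title        | genre 
---+--------------+-------
1  | Inception    | Sci-Fi
3  | The Matrix   | Sci-Fi
5  | Interstellar | Sci-Fi
7  | Inception    | Sci-Fi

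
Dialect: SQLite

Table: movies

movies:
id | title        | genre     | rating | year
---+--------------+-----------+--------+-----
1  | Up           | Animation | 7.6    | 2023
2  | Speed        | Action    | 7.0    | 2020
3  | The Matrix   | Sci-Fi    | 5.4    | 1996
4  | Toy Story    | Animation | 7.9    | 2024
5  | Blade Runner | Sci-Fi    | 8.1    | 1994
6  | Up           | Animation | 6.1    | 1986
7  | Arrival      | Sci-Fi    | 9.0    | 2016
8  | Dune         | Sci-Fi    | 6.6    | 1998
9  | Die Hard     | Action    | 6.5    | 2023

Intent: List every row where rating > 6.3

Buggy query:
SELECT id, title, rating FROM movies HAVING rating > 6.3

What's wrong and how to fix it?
Bug: This is a non-aggregate query (no GROUP BY, no aggregates), so in SQLite the HAVING clause is invalid here; a row-level condition belongs in WHERE

Fix: Replace HAVING with WHERE since the condition applies to individual rows

Corrected query:
SELECT id, title, rating FROM movies WHERE rating > 6.3

Result:
id | title        | rating
---+--------------+-------
1  | Up           | 7.6   
2  | Speed        | 7     
4  | Toy Story    | 7.9   
5  | Blade Runner | 8.1   
7  | Arrival      | 9     
8  | Dune         | 6.6   
9  | Die Hard     | 6.5   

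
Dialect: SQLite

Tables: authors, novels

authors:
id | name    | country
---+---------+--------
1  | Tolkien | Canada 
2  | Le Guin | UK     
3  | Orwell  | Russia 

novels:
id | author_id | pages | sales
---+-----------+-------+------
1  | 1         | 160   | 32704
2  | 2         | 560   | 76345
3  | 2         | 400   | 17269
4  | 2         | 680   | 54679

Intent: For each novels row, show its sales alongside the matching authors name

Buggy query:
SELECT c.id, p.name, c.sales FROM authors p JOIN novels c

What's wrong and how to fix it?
Bug: Missing join condition: each novels row is matched to all authors rows instead of just its own

Fix: Add ON c.author_id = p.id to the JOIN

Corrected query:
SELECT c.id, p.name, c.sales FROM authors p JOIN novels c ON c.author_id = p.id

Result:
id | name    | sales
---+---------+------
1  | Tolkien | 32704
2  | Le Guin | 76345
3  | Le Guin | 17269
4  | Le Guin | 54679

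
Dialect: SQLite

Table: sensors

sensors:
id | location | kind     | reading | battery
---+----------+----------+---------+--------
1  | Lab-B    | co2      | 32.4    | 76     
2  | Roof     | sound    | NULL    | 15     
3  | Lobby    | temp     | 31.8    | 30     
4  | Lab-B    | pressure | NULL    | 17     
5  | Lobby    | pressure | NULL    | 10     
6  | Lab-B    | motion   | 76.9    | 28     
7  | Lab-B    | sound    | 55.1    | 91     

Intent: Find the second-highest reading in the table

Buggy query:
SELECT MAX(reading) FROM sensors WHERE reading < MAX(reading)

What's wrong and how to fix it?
Bug: MAX(reading) on the right of the comparison is an aggregate-in-WHERE error

Fix: Put the inner MAX in a scalar subquery

Corrected query:
SELECT MAX(reading) FROM sensors WHERE reading < (SELECT MAX(reading) FROM sensors)

Result:
MAX(reading)
------------
55.1        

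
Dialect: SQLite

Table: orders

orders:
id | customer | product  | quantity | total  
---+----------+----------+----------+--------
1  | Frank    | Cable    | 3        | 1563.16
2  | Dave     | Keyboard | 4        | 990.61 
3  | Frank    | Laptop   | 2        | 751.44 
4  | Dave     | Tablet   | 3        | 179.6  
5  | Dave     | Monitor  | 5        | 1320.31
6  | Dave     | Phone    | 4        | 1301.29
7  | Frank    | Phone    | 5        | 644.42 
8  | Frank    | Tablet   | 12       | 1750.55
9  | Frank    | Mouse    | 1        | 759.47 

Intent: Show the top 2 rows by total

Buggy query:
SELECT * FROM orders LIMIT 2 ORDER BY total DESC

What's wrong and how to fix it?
Bug: LIMIT must come after ORDER BY

Fix: Swap the clauses: ORDER BY first, then LIMIT

Corrected query:
SELECT * FROM orders ORDER BY total DESC LIMIT 2

Result:
id | customer | product | quantity | total  
---+----------+---------+----------+--------
8  | Frank    | Tablet  | 12       | 1750.55
1  | Frank    | Cable   | 3        | 1563.16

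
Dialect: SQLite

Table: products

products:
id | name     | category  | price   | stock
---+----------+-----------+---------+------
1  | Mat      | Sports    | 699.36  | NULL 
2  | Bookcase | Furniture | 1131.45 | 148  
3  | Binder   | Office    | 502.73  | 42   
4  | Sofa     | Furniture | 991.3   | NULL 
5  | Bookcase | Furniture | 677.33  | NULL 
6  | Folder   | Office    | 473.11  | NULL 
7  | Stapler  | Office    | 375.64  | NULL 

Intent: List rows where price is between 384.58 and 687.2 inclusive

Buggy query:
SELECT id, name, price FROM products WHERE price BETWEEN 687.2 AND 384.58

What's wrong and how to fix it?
Bug: The bounds are reversed; BETWEEN a AND b requires a <= b to match anything

Fix: Swap the bounds so the smaller value comes first

Corrected query:
SELECT id, name, price FROM products WHERE price BETWEEN 384.58 AND 687.2

Result:
id | name     | price 
---+----------+-------
3  | Binder   | 502.73
5  | Bookcase | 677.33
6  | Folder   | 473.11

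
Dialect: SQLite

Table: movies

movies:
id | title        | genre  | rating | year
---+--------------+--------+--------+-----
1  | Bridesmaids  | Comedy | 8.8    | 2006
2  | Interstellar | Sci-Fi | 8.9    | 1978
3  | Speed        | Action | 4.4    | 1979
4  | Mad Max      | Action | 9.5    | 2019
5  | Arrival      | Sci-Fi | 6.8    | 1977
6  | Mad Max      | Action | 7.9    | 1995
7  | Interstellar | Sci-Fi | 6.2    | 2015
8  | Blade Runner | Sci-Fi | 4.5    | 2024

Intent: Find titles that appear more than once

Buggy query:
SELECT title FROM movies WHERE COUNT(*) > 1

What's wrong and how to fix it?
Bug: COUNT(*) is an aggregate and cannot be used in WHERE

Fix: Group first, then use HAVING for the count condition

Corrected query:
SELECT title FROM movies GROUP BY title HAVING COUNT(*) > 1

Result:
title       
------------
Interstellar
Mad Max     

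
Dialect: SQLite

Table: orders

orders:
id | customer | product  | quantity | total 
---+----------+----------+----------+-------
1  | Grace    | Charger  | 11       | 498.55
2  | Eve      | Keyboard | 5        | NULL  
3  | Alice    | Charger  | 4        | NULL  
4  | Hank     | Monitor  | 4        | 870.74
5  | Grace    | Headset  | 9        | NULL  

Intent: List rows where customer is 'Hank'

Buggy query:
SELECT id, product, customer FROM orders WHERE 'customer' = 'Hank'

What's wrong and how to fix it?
Bug: Single quotes denote string literals in SQL; the column name is being compared as a constant string

Fix: Reference the column as customer without single quotes

Corrected query:
SELECT id, product, customer FROM orders WHERE customer = 'Hank'

Result:
id | product | customer
---+---------+---------
4  | Monitor | Hank    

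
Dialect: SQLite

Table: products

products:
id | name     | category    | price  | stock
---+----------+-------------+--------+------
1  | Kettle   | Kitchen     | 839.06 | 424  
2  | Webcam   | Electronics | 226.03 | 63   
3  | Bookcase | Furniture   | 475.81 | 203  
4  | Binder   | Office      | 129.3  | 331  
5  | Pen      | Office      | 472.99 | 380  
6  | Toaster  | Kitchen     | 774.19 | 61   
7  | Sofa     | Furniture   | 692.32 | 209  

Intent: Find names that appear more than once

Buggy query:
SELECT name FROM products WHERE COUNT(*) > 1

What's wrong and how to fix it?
Bug: COUNT(*) is an aggregate and cannot be used in WHERE

Fix: Group first, then use HAVING for the count condition

Corrected query:
SELECT name FROM products GROUP BY name HAVING COUNT(*) > 1

Result:
(no rows)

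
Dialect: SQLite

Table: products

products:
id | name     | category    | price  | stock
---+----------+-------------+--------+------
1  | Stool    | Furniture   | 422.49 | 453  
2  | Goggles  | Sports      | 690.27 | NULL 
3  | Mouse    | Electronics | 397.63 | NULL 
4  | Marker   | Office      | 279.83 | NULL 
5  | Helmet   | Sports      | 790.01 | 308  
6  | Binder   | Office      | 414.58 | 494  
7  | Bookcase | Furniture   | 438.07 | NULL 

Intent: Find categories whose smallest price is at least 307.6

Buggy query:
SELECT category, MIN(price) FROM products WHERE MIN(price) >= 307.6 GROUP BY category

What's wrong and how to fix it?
Bug: MIN() in WHERE is a misuse of aggregate

Fix: Replace WHERE with HAVING after the GROUP BY

Corrected query:
SELECT category, MIN(price) FROM products GROUP BY category HAVING MIN(price) >= 307.6

Result:
category    | MIN(price)
------------+-----------
Electronics | 397.63    
Furniture   | 422.49    
Sports      | 690.27    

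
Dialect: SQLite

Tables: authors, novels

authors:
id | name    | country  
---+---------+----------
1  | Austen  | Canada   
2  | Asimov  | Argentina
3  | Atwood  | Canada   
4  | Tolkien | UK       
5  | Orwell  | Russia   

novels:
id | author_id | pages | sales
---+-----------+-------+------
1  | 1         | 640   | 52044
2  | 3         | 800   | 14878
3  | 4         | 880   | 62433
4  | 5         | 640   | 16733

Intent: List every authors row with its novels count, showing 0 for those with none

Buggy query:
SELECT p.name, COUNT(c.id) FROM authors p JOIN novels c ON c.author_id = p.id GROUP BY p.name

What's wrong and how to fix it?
Bug: INNER JOIN drops authors rows that have no matching novels rows

Fix: Use LEFT JOIN so parents without children still appear (COUNT(c.id) gives 0)

Corrected query:
SELECT p.name, COUNT(c.id) FROM authors p LEFT JOIN novels c ON c.author_id = p.id GROUP BY p.name

Result:
name    | COUNT(c.id)
--------+------------
Asimov  | 0          
Atwood  | 1          
Austen  | 1          
Orwell  | 1          
Tolkien | 1          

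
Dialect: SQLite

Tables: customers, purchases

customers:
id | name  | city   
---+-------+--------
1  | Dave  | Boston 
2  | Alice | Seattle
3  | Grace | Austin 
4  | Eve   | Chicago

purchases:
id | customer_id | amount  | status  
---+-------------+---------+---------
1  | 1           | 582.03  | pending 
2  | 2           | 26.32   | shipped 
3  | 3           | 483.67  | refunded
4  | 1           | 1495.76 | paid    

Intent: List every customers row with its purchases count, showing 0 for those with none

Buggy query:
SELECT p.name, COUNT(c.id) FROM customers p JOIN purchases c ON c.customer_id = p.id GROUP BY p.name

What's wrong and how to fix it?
Bug: INNER JOIN drops customers rows that have no matching purchases rows

Fix: Use LEFT JOIN so parents without children still appear (COUNT(c.id) gives 0)

Corrected query:
SELECT p.name, COUNT(c.id) FROM customers p LEFT JOIN purchases c ON c.customer_id = p.id GROUP BY p.name

Result:
name  | COUNT(c.id)
------+------------
Alice | 1          
Dave  | 2          
Eve   | 0          
Grace | 1          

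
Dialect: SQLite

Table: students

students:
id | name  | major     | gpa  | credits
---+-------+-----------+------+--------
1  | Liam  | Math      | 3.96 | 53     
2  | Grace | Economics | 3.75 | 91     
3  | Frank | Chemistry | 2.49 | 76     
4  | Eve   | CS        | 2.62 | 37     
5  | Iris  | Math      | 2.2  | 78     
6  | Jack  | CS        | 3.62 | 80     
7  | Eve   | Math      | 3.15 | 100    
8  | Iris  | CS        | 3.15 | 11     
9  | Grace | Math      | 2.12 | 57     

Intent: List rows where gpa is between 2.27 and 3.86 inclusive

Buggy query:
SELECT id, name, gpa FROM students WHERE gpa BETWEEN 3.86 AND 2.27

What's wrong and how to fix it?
Bug: BETWEEN expects the lower bound first; with 3.86 AND 2.27 the range is empty

Fix: Write BETWEEN 2.27 AND 3.86

Corrected query:
SELECT id, name, gpa FROM students WHERE gpa BETWEEN 2.27 AND 3.86

Result:
id | name  | gpa 
---+-------+-----
2  | Grace | 3.75
3  | Frank | 2.49
4  | Eve   | 2.62
6  | Jack  | 3.62
7  | Eve   | 3.15
8  | Iris  | 3.15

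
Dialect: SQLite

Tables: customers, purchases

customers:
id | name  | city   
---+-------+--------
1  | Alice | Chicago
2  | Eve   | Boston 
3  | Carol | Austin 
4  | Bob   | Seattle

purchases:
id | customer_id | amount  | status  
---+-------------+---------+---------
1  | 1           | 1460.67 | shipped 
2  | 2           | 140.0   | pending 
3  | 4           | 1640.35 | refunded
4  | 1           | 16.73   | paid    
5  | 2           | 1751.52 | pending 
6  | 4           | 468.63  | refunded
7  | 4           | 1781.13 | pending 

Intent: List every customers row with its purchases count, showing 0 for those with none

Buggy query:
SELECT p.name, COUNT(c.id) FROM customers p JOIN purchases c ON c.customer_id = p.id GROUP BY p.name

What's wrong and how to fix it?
Bug: INNER JOIN drops customers rows that have no matching purchases rows

Fix: Use LEFT JOIN so parents without children still appear (COUNT(c.id) gives 0)

Corrected query:
SELECT p.name, COUNT(c.id) FROM customers p LEFT JOIN purchases c ON c.customer_id = p.id GROUP BY p.name

Result:
name  | COUNT(c.id)
------+------------
Alice | 2          
Bob   | 3          
Carol | 0          
Eve   | 2          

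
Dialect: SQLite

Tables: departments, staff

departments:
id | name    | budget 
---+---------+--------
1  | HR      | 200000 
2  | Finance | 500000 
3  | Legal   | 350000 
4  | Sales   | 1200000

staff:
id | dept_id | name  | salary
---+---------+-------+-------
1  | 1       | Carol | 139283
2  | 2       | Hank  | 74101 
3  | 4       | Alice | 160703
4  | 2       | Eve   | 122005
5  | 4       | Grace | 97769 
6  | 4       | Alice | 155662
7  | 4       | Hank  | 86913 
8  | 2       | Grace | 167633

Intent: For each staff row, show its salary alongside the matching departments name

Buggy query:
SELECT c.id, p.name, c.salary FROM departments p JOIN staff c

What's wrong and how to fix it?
Bug: Missing join condition: each staff row is matched to all departments rows instead of just its own

Fix: Specify the join condition linking the foreign key to the parent id

Corrected query:
SELECT c.id, p.name, c.salary FROM departments p JOIN staff c ON c.dept_id = p.id

Result:
id | name    | salary
---+---------+-------
1  | HR      | 139283
2  | Finance | 74101 
3  | Sales   | 160703
4  | Finance | 122005
5  | Sales   | 97769 
6  | Sales   | 155662
7  | Sales   | 86913 
8  | Finance | 167633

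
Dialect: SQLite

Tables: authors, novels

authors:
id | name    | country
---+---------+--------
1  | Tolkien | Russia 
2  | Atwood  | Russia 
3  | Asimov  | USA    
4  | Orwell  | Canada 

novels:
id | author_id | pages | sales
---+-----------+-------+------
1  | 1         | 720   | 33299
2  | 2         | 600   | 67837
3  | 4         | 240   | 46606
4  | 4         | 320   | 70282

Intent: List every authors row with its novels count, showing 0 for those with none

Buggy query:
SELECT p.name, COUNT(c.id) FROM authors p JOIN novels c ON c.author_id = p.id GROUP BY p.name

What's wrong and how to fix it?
Bug: An inner join excludes parents with zero children

Fix: Switch to LEFT JOIN to retain unmatched parent rows

Corrected query:
SELECT p.name, COUNT(c.id) FROM authors p LEFT JOIN novels c ON c.author_id = p.id GROUP BY p.name

Result:
name    | COUNT(c.id)
--------+------------
Asimov  | 0          
Atwood  | 1          
Orwell  | 2          
Tolkien | 1          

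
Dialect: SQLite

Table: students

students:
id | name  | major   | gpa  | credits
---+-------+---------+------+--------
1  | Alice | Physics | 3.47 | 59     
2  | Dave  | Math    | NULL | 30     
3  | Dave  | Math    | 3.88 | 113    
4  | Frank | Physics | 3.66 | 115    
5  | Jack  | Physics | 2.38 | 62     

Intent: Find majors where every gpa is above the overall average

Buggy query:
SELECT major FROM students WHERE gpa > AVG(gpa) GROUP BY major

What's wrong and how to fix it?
Bug: WHERE evaluates per row before aggregation, so AVG() is unavailable

Fix: Compute the overall average in a scalar subquery and compare each group's MIN against it in HAVING

Corrected query:
SELECT major FROM students GROUP BY major HAVING MIN(gpa) > (SELECT AVG(gpa) FROM students)

Result:
major
-----
Math 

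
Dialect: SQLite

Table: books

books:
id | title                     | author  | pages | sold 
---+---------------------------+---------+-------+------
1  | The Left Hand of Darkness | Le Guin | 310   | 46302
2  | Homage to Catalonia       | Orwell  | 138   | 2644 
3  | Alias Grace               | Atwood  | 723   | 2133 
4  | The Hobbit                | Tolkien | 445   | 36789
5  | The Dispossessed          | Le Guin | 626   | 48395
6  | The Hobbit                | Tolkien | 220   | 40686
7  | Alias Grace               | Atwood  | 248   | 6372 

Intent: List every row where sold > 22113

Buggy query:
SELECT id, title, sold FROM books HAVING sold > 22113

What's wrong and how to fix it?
Bug: This is a non-aggregate query (no GROUP BY, no aggregates), so in SQLite the HAVING clause is invalid here; a row-level condition belongs in WHERE

Fix: Use WHERE for row-level filtering

Corrected query:
SELECT id, title, sold FROM books WHERE sold > 22113

Result:
id | title                     | sold 
---+---------------------------+------
1  | The Left Hand of Darkness | 46302
4  | The Hobbit                | 36789
5  | The Dispossessed          | 48395
6  | The Hobbit                | 40686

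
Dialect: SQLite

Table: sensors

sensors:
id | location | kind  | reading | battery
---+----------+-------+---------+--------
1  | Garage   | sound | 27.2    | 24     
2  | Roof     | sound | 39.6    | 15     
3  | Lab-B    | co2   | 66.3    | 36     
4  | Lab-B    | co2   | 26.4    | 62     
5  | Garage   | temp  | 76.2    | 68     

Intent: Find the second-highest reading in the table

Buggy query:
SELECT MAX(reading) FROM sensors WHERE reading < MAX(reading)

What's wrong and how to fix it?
Bug: The inner MAX is an aggregate inside WHERE, which is not allowed

Fix: Put the inner MAX in a scalar subquery

Corrected query:
SELECT MAX(reading) FROM sensors WHERE reading < (SELECT MAX(reading) FROM sensors)

Result:
MAX(reading)
------------
66.3        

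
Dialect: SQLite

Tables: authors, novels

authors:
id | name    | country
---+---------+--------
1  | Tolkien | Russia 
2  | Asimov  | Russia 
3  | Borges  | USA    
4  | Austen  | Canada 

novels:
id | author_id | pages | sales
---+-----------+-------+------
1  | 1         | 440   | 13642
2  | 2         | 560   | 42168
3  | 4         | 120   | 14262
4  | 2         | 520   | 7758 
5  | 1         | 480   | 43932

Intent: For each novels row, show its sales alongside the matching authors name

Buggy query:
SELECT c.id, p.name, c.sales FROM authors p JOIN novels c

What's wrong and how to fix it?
Bug: Missing join condition: each novels row is matched to all authors rows instead of just its own

Fix: Add ON c.author_id = p.id to the JOIN

Corrected query:
SELECT c.id, p.name, c.sales FROM authors p JOIN novels c ON c.author_id = p.id

Result:
id | name    | sales
---+---------+------
1  | Tolkien | 13642
2  | Asimov  | 42168
3  | Austen  | 14262
4  | Asimov  | 7758 
5  | Tolkien | 43932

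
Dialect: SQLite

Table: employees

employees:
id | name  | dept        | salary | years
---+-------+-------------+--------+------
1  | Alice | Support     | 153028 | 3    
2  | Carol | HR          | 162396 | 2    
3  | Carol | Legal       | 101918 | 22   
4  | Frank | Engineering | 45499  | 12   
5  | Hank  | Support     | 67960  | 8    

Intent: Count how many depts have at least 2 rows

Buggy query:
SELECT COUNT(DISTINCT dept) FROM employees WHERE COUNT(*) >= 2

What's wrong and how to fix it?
Bug: COUNT(*) cannot appear in WHERE; the per-group count doesn't exist yet

Fix: Use a subquery that GROUPs and filters with HAVING, then count its rows

Corrected query:
SELECT COUNT(*) FROM (SELECT dept FROM employees GROUP BY dept HAVING COUNT(*) >= 2)

Result:
COUNT(*)
--------
1       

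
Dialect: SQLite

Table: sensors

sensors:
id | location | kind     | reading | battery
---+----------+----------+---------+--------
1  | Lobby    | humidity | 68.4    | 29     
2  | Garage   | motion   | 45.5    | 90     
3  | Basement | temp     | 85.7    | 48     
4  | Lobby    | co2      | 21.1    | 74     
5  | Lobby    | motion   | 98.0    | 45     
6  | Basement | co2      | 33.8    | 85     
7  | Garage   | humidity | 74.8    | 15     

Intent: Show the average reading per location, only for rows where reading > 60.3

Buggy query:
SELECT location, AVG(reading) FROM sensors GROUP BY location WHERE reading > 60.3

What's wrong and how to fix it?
Bug: WHERE cannot follow GROUP BY

Fix: Place WHERE between FROM and GROUP BY

Corrected query:
SELECT location, AVG(reading) FROM sensors WHERE reading > 60.3 GROUP BY location

Result:
location | AVG(reading)
---------+-------------
Basement | 85.7        
Garage   | 74.8        
Lobby    | 83.2        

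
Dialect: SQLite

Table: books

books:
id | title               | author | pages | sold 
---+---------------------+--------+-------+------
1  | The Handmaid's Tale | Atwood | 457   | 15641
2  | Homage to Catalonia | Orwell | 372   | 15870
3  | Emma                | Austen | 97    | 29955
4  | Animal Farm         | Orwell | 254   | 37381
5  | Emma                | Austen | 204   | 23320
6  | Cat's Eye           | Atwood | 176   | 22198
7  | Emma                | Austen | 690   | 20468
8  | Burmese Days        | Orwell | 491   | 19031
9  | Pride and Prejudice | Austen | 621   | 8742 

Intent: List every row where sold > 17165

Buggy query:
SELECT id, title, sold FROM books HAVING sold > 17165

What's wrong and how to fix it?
Bug: HAVING filters the output of aggregation, but this query has no GROUP BY and no aggregate functions, so SQLite rejects it (HAVING clause on a non-aggregate query); the condition here is per row

Fix: Replace HAVING with WHERE since the condition applies to individual rows

Corrected query:
SELECT id, title, sold FROM books WHERE sold > 17165

Result:
id | title        | sold 
---+--------------+------
3  | Emma         | 29955
4  | Animal Farm  | 37381
5  | Emma         | 23320
6  | Cat's Eye    | 22198
7  | Emma         | 20468
8  | Burmese Days | 19031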